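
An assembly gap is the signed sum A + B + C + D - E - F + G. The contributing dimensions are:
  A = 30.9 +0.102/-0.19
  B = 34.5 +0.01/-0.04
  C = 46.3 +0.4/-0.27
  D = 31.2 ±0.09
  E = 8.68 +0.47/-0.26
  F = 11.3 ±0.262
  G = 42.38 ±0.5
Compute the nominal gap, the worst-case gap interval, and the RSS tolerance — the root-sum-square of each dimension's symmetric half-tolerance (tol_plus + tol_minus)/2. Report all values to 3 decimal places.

Stack each dimension's contribution:
  +A: nom +30.900 → Σnom=30.900; wc +0.102/-0.190 → slack +0.102/-0.190; half-tol=0.146, Σhalf²=0.021316
  +B: nom +34.500 → Σnom=65.400; wc +0.010/-0.040 → slack +0.112/-0.230; half-tol=0.025, Σhalf²=0.021941
  +C: nom +46.300 → Σnom=111.700; wc +0.400/-0.270 → slack +0.512/-0.500; half-tol=0.335, Σhalf²=0.134166
  +D: nom +31.200 → Σnom=142.900; wc +0.090/-0.090 → slack +0.602/-0.590; half-tol=0.090, Σhalf²=0.142266
  -E: nom -8.680 → Σnom=134.220; wc +0.260/-0.470 → slack +0.862/-1.060; half-tol=0.365, Σhalf²=0.275491
  -F: nom -11.300 → Σnom=122.920; wc +0.262/-0.262 → slack +1.124/-1.322; half-tol=0.262, Σhalf²=0.344135
  +G: nom +42.380 → Σnom=165.300; wc +0.500/-0.500 → slack +1.624/-1.822; half-tol=0.500, Σhalf²=0.594135
Nominal = 165.300. Worst-case = [165.300 - 1.822, 165.300 + 1.624] = [163.478, 166.924]. RSS = √0.594135 = 0.771.

nominal=165.300 wc=[163.478,166.924] rss=0.771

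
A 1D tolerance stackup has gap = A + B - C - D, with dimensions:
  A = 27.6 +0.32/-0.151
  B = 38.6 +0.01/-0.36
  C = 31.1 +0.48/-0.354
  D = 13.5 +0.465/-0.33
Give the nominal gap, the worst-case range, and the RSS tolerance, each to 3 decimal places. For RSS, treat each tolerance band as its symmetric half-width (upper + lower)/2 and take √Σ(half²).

nominal=21.600 wc=[20.144,22.614] rss=0.649

Stack each dimension's contribution:
  +A: nom +27.600 → Σnom=27.600; wc +0.320/-0.151 → slack +0.320/-0.151; half-tol=0.235, Σhalf²=0.055460
  +B: nom +38.600 → Σnom=66.200; wc +0.010/-0.360 → slack +0.330/-0.511; half-tol=0.185, Σhalf²=0.089685
  -C: nom -31.100 → Σnom=35.100; wc +0.354/-0.480 → slack +0.684/-0.991; half-tol=0.417, Σhalf²=0.263574
  -D: nom -13.500 → Σnom=21.600; wc +0.330/-0.465 → slack +1.014/-1.456; half-tol=0.398, Σhalf²=0.421581
Nominal = 21.600. Worst-case = [21.600 - 1.456, 21.600 + 1.014] = [20.144, 22.614]. RSS = √0.421581 = 0.649.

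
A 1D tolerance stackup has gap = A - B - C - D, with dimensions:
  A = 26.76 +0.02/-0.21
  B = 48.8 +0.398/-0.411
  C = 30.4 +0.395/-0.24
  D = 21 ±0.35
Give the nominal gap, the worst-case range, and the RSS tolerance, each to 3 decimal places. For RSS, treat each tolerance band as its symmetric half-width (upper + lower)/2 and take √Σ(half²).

nominal=-73.440 wc=[-74.793,-72.419] rss=0.633

Stack each dimension's contribution:
  +A: nom +26.760 → Σnom=26.760; wc +0.020/-0.210 → slack +0.020/-0.210; half-tol=0.115, Σhalf²=0.013225
  -B: nom -48.800 → Σnom=-22.040; wc +0.411/-0.398 → slack +0.431/-0.608; half-tol=0.404, Σhalf²=0.176845
  -C: nom -30.400 → Σnom=-52.440; wc +0.240/-0.395 → slack +0.671/-1.003; half-tol=0.318, Σhalf²=0.277651
  -D: nom -21.000 → Σnom=-73.440; wc +0.350/-0.350 → slack +1.021/-1.353; half-tol=0.350, Σhalf²=0.400151
Nominal = -73.440. Worst-case = [-73.440 - 1.353, -73.440 + 1.021] = [-74.793, -72.419]. RSS = √0.400151 = 0.633.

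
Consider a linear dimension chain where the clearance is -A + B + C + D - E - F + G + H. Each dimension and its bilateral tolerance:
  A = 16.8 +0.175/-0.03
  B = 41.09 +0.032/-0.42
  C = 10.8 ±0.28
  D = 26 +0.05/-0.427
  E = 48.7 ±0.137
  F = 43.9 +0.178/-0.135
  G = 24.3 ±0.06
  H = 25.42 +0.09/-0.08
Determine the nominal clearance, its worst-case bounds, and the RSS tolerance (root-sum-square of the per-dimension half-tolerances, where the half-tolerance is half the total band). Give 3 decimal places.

Stack each dimension's contribution:
  -A: nom -16.800 → Σnom=-16.800; wc +0.030/-0.175 → slack +0.030/-0.175; half-tol=0.102, Σhalf²=0.010506
  +B: nom +41.090 → Σnom=24.290; wc +0.032/-0.420 → slack +0.062/-0.595; half-tol=0.226, Σhalf²=0.061582
  +C: nom +10.800 → Σnom=35.090; wc +0.280/-0.280 → slack +0.342/-0.875; half-tol=0.280, Σhalf²=0.139982
  +D: nom +26.000 → Σnom=61.090; wc +0.050/-0.427 → slack +0.392/-1.302; half-tol=0.238, Σhalf²=0.196864
  -E: nom -48.700 → Σnom=12.390; wc +0.137/-0.137 → slack +0.529/-1.439; half-tol=0.137, Σhalf²=0.215634
  -F: nom -43.900 → Σnom=-31.510; wc +0.135/-0.178 → slack +0.664/-1.617; half-tol=0.157, Σhalf²=0.240126
  +G: nom +24.300 → Σnom=-7.210; wc +0.060/-0.060 → slack +0.724/-1.677; half-tol=0.060, Σhalf²=0.243726
  +H: nom +25.420 → Σnom=18.210; wc +0.090/-0.080 → slack +0.814/-1.757; half-tol=0.085, Σhalf²=0.250951
Nominal = 18.210. Worst-case = [18.210 - 1.757, 18.210 + 0.814] = [16.453, 19.024]. RSS = √0.250951 = 0.501.

nominal=18.210 wc=[16.453,19.024] rss=0.501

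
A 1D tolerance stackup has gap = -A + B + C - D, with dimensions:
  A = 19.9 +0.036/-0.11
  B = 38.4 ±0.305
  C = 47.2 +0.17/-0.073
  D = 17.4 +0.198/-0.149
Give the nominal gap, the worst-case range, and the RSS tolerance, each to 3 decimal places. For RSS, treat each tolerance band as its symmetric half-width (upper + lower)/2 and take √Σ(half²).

nominal=48.300 wc=[47.688,49.034] rss=0.378

Stack each dimension's contribution:
  -A: nom -19.900 → Σnom=-19.900; wc +0.110/-0.036 → slack +0.110/-0.036; half-tol=0.073, Σhalf²=0.005329
  +B: nom +38.400 → Σnom=18.500; wc +0.305/-0.305 → slack +0.415/-0.341; half-tol=0.305, Σhalf²=0.098354
  +C: nom +47.200 → Σnom=65.700; wc +0.170/-0.073 → slack +0.585/-0.414; half-tol=0.121, Σhalf²=0.113116
  -D: nom -17.400 → Σnom=48.300; wc +0.149/-0.198 → slack +0.734/-0.612; half-tol=0.173, Σhalf²=0.143218
Nominal = 48.300. Worst-case = [48.300 - 0.612, 48.300 + 0.734] = [47.688, 49.034]. RSS = √0.143218 = 0.378.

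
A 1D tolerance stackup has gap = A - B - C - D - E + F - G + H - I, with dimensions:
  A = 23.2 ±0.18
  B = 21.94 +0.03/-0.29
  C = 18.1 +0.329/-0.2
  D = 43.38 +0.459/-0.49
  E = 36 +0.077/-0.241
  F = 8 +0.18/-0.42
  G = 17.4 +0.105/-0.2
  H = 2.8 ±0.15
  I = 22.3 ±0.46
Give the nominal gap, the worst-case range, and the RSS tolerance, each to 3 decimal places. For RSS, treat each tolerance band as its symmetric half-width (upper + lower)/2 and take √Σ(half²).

Stack each dimension's contribution:
  +A: nom +23.200 → Σnom=23.200; wc +0.180/-0.180 → slack +0.180/-0.180; half-tol=0.180, Σhalf²=0.032400
  -B: nom -21.940 → Σnom=1.260; wc +0.290/-0.030 → slack +0.470/-0.210; half-tol=0.160, Σhalf²=0.058000
  -C: nom -18.100 → Σnom=-16.840; wc +0.200/-0.329 → slack +0.670/-0.539; half-tol=0.265, Σhalf²=0.127960
  -D: nom -43.380 → Σnom=-60.220; wc +0.490/-0.459 → slack +1.160/-0.998; half-tol=0.475, Σhalf²=0.353110
  -E: nom -36.000 → Σnom=-96.220; wc +0.241/-0.077 → slack +1.401/-1.075; half-tol=0.159, Σhalf²=0.378391
  +F: nom +8.000 → Σnom=-88.220; wc +0.180/-0.420 → slack +1.581/-1.495; half-tol=0.300, Σhalf²=0.468391
  -G: nom -17.400 → Σnom=-105.620; wc +0.200/-0.105 → slack +1.781/-1.600; half-tol=0.152, Σhalf²=0.491648
  +H: nom +2.800 → Σnom=-102.820; wc +0.150/-0.150 → slack +1.931/-1.750; half-tol=0.150, Σhalf²=0.514148
  -I: nom -22.300 → Σnom=-125.120; wc +0.460/-0.460 → slack +2.391/-2.210; half-tol=0.460, Σhalf²=0.725748
Nominal = -125.120. Worst-case = [-125.120 - 2.210, -125.120 + 2.391] = [-127.330, -122.729]. RSS = √0.725748 = 0.852.

nominal=-125.120 wc=[-127.330,-122.729] rss=0.852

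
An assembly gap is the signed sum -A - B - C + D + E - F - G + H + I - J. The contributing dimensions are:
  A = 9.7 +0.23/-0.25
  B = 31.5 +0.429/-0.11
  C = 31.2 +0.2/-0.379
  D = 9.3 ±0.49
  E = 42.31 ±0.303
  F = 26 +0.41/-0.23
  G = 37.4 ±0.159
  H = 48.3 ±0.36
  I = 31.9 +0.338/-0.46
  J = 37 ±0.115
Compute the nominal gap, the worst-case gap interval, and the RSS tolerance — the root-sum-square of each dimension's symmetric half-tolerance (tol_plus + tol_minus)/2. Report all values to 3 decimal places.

nominal=-40.990 wc=[-44.146,-38.256] rss=0.988

Stack each dimension's contribution:
  -A: nom -9.700 → Σnom=-9.700; wc +0.250/-0.230 → slack +0.250/-0.230; half-tol=0.240, Σhalf²=0.057600
  -B: nom -31.500 → Σnom=-41.200; wc +0.110/-0.429 → slack +0.360/-0.659; half-tol=0.270, Σhalf²=0.130230
  -C: nom -31.200 → Σnom=-72.400; wc +0.379/-0.200 → slack +0.739/-0.859; half-tol=0.289, Σhalf²=0.214040
  +D: nom +9.300 → Σnom=-63.100; wc +0.490/-0.490 → slack +1.229/-1.349; half-tol=0.490, Σhalf²=0.454140
  +E: nom +42.310 → Σnom=-20.790; wc +0.303/-0.303 → slack +1.532/-1.652; half-tol=0.303, Σhalf²=0.545949
  -F: nom -26.000 → Σnom=-46.790; wc +0.230/-0.410 → slack +1.762/-2.062; half-tol=0.320, Σhalf²=0.648350
  -G: nom -37.400 → Σnom=-84.190; wc +0.159/-0.159 → slack +1.921/-2.221; half-tol=0.159, Σhalf²=0.673631
  +H: nom +48.300 → Σnom=-35.890; wc +0.360/-0.360 → slack +2.281/-2.581; half-tol=0.360, Σhalf²=0.803230
  +I: nom +31.900 → Σnom=-3.990; wc +0.338/-0.460 → slack +2.619/-3.041; half-tol=0.399, Σhalf²=0.962431
  -J: nom -37.000 → Σnom=-40.990; wc +0.115/-0.115 → slack +2.734/-3.156; half-tol=0.115, Σhalf²=0.975657
Nominal = -40.990. Worst-case = [-40.990 - 3.156, -40.990 + 2.734] = [-44.146, -38.256]. RSS = √0.975657 = 0.988.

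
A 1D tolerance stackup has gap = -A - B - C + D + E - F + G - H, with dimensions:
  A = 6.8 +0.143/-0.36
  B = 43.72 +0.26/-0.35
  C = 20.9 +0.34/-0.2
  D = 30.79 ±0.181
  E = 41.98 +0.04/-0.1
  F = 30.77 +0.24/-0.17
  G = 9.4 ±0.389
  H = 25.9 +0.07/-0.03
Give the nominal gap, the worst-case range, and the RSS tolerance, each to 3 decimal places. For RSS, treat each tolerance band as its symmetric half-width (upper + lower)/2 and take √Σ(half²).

Stack each dimension's contribution:
  -A: nom -6.800 → Σnom=-6.800; wc +0.360/-0.143 → slack +0.360/-0.143; half-tol=0.252, Σhalf²=0.063252
  -B: nom -43.720 → Σnom=-50.520; wc +0.350/-0.260 → slack +0.710/-0.403; half-tol=0.305, Σhalf²=0.156277
  -C: nom -20.900 → Σnom=-71.420; wc +0.200/-0.340 → slack +0.910/-0.743; half-tol=0.270, Σhalf²=0.229177
  +D: nom +30.790 → Σnom=-40.630; wc +0.181/-0.181 → slack +1.091/-0.924; half-tol=0.181, Σhalf²=0.261938
  +E: nom +41.980 → Σnom=1.350; wc +0.040/-0.100 → slack +1.131/-1.024; half-tol=0.070, Σhalf²=0.266838
  -F: nom -30.770 → Σnom=-29.420; wc +0.170/-0.240 → slack +1.301/-1.264; half-tol=0.205, Σhalf²=0.308863
  +G: nom +9.400 → Σnom=-20.020; wc +0.389/-0.389 → slack +1.690/-1.653; half-tol=0.389, Σhalf²=0.460184
  -H: nom -25.900 → Σnom=-45.920; wc +0.030/-0.070 → slack +1.720/-1.723; half-tol=0.050, Σhalf²=0.462684
Nominal = -45.920. Worst-case = [-45.920 - 1.723, -45.920 + 1.720] = [-47.643, -44.200]. RSS = √0.462684 = 0.680.

nominal=-45.920 wc=[-47.643,-44.200] rss=0.680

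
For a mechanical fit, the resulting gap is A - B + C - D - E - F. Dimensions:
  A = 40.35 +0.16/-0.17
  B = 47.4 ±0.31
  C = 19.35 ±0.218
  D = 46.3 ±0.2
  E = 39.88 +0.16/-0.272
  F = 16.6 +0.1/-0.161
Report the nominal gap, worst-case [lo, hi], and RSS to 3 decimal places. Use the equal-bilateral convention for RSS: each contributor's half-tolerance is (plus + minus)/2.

nominal=-90.480 wc=[-91.638,-89.159] rss=0.524

Stack each dimension's contribution:
  +A: nom +40.350 → Σnom=40.350; wc +0.160/-0.170 → slack +0.160/-0.170; half-tol=0.165, Σhalf²=0.027225
  -B: nom -47.400 → Σnom=-7.050; wc +0.310/-0.310 → slack +0.470/-0.480; half-tol=0.310, Σhalf²=0.123325
  +C: nom +19.350 → Σnom=12.300; wc +0.218/-0.218 → slack +0.688/-0.698; half-tol=0.218, Σhalf²=0.170849
  -D: nom -46.300 → Σnom=-34.000; wc +0.200/-0.200 → slack +0.888/-0.898; half-tol=0.200, Σhalf²=0.210849
  -E: nom -39.880 → Σnom=-73.880; wc +0.272/-0.160 → slack +1.160/-1.058; half-tol=0.216, Σhalf²=0.257505
  -F: nom -16.600 → Σnom=-90.480; wc +0.161/-0.100 → slack +1.321/-1.158; half-tol=0.131, Σhalf²=0.274535
Nominal = -90.480. Worst-case = [-90.480 - 1.158, -90.480 + 1.321] = [-91.638, -89.159]. RSS = √0.274535 = 0.524.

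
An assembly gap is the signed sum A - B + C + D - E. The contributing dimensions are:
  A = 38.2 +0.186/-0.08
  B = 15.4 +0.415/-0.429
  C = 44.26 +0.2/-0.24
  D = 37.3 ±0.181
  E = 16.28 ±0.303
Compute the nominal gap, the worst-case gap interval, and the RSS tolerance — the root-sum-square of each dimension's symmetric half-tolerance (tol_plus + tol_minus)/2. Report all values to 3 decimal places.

Stack each dimension's contribution:
  +A: nom +38.200 → Σnom=38.200; wc +0.186/-0.080 → slack +0.186/-0.080; half-tol=0.133, Σhalf²=0.017689
  -B: nom -15.400 → Σnom=22.800; wc +0.429/-0.415 → slack +0.615/-0.495; half-tol=0.422, Σhalf²=0.195773
  +C: nom +44.260 → Σnom=67.060; wc +0.200/-0.240 → slack +0.815/-0.735; half-tol=0.220, Σhalf²=0.244173
  +D: nom +37.300 → Σnom=104.360; wc +0.181/-0.181 → slack +0.996/-0.916; half-tol=0.181, Σhalf²=0.276934
  -E: nom -16.280 → Σnom=88.080; wc +0.303/-0.303 → slack +1.299/-1.219; half-tol=0.303, Σhalf²=0.368743
Nominal = 88.080. Worst-case = [88.080 - 1.219, 88.080 + 1.299] = [86.861, 89.379]. RSS = √0.368743 = 0.607.

nominal=88.080 wc=[86.861,89.379] rss=0.607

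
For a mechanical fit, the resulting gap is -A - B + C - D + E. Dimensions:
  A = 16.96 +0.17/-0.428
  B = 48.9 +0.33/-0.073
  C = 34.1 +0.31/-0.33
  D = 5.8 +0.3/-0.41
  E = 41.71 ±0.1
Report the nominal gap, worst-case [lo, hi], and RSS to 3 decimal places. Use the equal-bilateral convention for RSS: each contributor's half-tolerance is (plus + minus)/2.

nominal=4.150 wc=[2.920,5.471] rss=0.607

Stack each dimension's contribution:
  -A: nom -16.960 → Σnom=-16.960; wc +0.428/-0.170 → slack +0.428/-0.170; half-tol=0.299, Σhalf²=0.089401
  -B: nom -48.900 → Σnom=-65.860; wc +0.073/-0.330 → slack +0.501/-0.500; half-tol=0.202, Σhalf²=0.130003
  +C: nom +34.100 → Σnom=-31.760; wc +0.310/-0.330 → slack +0.811/-0.830; half-tol=0.320, Σhalf²=0.232403
  -D: nom -5.800 → Σnom=-37.560; wc +0.410/-0.300 → slack +1.221/-1.130; half-tol=0.355, Σhalf²=0.358428
  +E: nom +41.710 → Σnom=4.150; wc +0.100/-0.100 → slack +1.321/-1.230; half-tol=0.100, Σhalf²=0.368428
Nominal = 4.150. Worst-case = [4.150 - 1.230, 4.150 + 1.321] = [2.920, 5.471]. RSS = √0.368428 = 0.607.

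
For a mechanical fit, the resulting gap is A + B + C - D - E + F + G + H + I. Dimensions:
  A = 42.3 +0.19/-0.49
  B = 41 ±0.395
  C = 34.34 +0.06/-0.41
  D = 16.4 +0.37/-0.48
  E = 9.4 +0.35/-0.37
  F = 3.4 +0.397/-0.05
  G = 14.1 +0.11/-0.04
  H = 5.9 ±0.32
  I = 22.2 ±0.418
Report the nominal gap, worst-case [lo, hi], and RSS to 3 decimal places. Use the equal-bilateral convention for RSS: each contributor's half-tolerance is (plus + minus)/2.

Stack each dimension's contribution:
  +A: nom +42.300 → Σnom=42.300; wc +0.190/-0.490 → slack +0.190/-0.490; half-tol=0.340, Σhalf²=0.115600
  +B: nom +41.000 → Σnom=83.300; wc +0.395/-0.395 → slack +0.585/-0.885; half-tol=0.395, Σhalf²=0.271625
  +C: nom +34.340 → Σnom=117.640; wc +0.060/-0.410 → slack +0.645/-1.295; half-tol=0.235, Σhalf²=0.326850
  -D: nom -16.400 → Σnom=101.240; wc +0.480/-0.370 → slack +1.125/-1.665; half-tol=0.425, Σhalf²=0.507475
  -E: nom -9.400 → Σnom=91.840; wc +0.370/-0.350 → slack +1.495/-2.015; half-tol=0.360, Σhalf²=0.637075
  +F: nom +3.400 → Σnom=95.240; wc +0.397/-0.050 → slack +1.892/-2.065; half-tol=0.224, Σhalf²=0.687027
  +G: nom +14.100 → Σnom=109.340; wc +0.110/-0.040 → slack +2.002/-2.105; half-tol=0.075, Σhalf²=0.692652
  +H: nom +5.900 → Σnom=115.240; wc +0.320/-0.320 → slack +2.322/-2.425; half-tol=0.320, Σhalf²=0.795052
  +I: nom +22.200 → Σnom=137.440; wc +0.418/-0.418 → slack +2.740/-2.843; half-tol=0.418, Σhalf²=0.969776
Nominal = 137.440. Worst-case = [137.440 - 2.843, 137.440 + 2.740] = [134.597, 140.180]. RSS = √0.969776 = 0.985.

nominal=137.440 wc=[134.597,140.180] rss=0.985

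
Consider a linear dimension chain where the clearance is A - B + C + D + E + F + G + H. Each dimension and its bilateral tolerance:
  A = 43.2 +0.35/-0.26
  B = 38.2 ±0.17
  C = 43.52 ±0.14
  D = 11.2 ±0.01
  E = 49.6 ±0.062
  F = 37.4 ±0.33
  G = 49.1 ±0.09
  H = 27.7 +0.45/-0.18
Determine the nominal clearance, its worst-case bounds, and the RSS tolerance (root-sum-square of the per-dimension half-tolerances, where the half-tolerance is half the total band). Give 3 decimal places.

nominal=223.520 wc=[222.278,225.122] rss=0.601

Stack each dimension's contribution:
  +A: nom +43.200 → Σnom=43.200; wc +0.350/-0.260 → slack +0.350/-0.260; half-tol=0.305, Σhalf²=0.093025
  -B: nom -38.200 → Σnom=5.000; wc +0.170/-0.170 → slack +0.520/-0.430; half-tol=0.170, Σhalf²=0.121925
  +C: nom +43.520 → Σnom=48.520; wc +0.140/-0.140 → slack +0.660/-0.570; half-tol=0.140, Σhalf²=0.141525
  +D: nom +11.200 → Σnom=59.720; wc +0.010/-0.010 → slack +0.670/-0.580; half-tol=0.010, Σhalf²=0.141625
  +E: nom +49.600 → Σnom=109.320; wc +0.062/-0.062 → slack +0.732/-0.642; half-tol=0.062, Σhalf²=0.145469
  +F: nom +37.400 → Σnom=146.720; wc +0.330/-0.330 → slack +1.062/-0.972; half-tol=0.330, Σhalf²=0.254369
  +G: nom +49.100 → Σnom=195.820; wc +0.090/-0.090 → slack +1.152/-1.062; half-tol=0.090, Σhalf²=0.262469
  +H: nom +27.700 → Σnom=223.520; wc +0.450/-0.180 → slack +1.602/-1.242; half-tol=0.315, Σhalf²=0.361694
Nominal = 223.520. Worst-case = [223.520 - 1.242, 223.520 + 1.602] = [222.278, 225.122]. RSS = √0.361694 = 0.601.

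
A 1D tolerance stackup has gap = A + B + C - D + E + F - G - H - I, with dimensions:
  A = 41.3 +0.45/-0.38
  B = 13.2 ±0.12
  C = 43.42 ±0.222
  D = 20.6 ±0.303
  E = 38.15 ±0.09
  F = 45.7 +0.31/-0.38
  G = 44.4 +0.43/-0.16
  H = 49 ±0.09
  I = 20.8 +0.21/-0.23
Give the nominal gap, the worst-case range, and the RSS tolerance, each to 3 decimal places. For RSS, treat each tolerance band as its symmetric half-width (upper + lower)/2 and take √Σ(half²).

nominal=46.970 wc=[44.745,48.945] rss=0.774

Stack each dimension's contribution:
  +A: nom +41.300 → Σnom=41.300; wc +0.450/-0.380 → slack +0.450/-0.380; half-tol=0.415, Σhalf²=0.172225
  +B: nom +13.200 → Σnom=54.500; wc +0.120/-0.120 → slack +0.570/-0.500; half-tol=0.120, Σhalf²=0.186625
  +C: nom +43.420 → Σnom=97.920; wc +0.222/-0.222 → slack +0.792/-0.722; half-tol=0.222, Σhalf²=0.235909
  -D: nom -20.600 → Σnom=77.320; wc +0.303/-0.303 → slack +1.095/-1.025; half-tol=0.303, Σhalf²=0.327718
  +E: nom +38.150 → Σnom=115.470; wc +0.090/-0.090 → slack +1.185/-1.115; half-tol=0.090, Σhalf²=0.335818
  +F: nom +45.700 → Σnom=161.170; wc +0.310/-0.380 → slack +1.495/-1.495; half-tol=0.345, Σhalf²=0.454843
  -G: nom -44.400 → Σnom=116.770; wc +0.160/-0.430 → slack +1.655/-1.925; half-tol=0.295, Σhalf²=0.541868
  -H: nom -49.000 → Σnom=67.770; wc +0.090/-0.090 → slack +1.745/-2.015; half-tol=0.090, Σhalf²=0.549968
  -I: nom -20.800 → Σnom=46.970; wc +0.230/-0.210 → slack +1.975/-2.225; half-tol=0.220, Σhalf²=0.598368
Nominal = 46.970. Worst-case = [46.970 - 2.225, 46.970 + 1.975] = [44.745, 48.945]. RSS = √0.598368 = 0.774.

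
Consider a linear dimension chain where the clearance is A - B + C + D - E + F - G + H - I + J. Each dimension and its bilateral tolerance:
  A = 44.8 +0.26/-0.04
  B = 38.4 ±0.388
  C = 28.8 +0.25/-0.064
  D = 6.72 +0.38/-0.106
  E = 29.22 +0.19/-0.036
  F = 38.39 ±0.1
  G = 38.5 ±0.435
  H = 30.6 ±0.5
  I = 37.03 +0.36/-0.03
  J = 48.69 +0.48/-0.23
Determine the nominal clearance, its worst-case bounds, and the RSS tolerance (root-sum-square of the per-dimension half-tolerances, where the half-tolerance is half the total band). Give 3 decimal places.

nominal=54.850 wc=[52.437,57.709] rss=0.940

Stack each dimension's contribution:
  +A: nom +44.800 → Σnom=44.800; wc +0.260/-0.040 → slack +0.260/-0.040; half-tol=0.150, Σhalf²=0.022500
  -B: nom -38.400 → Σnom=6.400; wc +0.388/-0.388 → slack +0.648/-0.428; half-tol=0.388, Σhalf²=0.173044
  +C: nom +28.800 → Σnom=35.200; wc +0.250/-0.064 → slack +0.898/-0.492; half-tol=0.157, Σhalf²=0.197693
  +D: nom +6.720 → Σnom=41.920; wc +0.380/-0.106 → slack +1.278/-0.598; half-tol=0.243, Σhalf²=0.256742
  -E: nom -29.220 → Σnom=12.700; wc +0.036/-0.190 → slack +1.314/-0.788; half-tol=0.113, Σhalf²=0.269511
  +F: nom +38.390 → Σnom=51.090; wc +0.100/-0.100 → slack +1.414/-0.888; half-tol=0.100, Σhalf²=0.279511
  -G: nom -38.500 → Σnom=12.590; wc +0.435/-0.435 → slack +1.849/-1.323; half-tol=0.435, Σhalf²=0.468736
  +H: nom +30.600 → Σnom=43.190; wc +0.500/-0.500 → slack +2.349/-1.823; half-tol=0.500, Σhalf²=0.718736
  -I: nom -37.030 → Σnom=6.160; wc +0.030/-0.360 → slack +2.379/-2.183; half-tol=0.195, Σhalf²=0.756761
  +J: nom +48.690 → Σnom=54.850; wc +0.480/-0.230 → slack +2.859/-2.413; half-tol=0.355, Σhalf²=0.882786
Nominal = 54.850. Worst-case = [54.850 - 2.413, 54.850 + 2.859] = [52.437, 57.709]. RSS = √0.882786 = 0.940.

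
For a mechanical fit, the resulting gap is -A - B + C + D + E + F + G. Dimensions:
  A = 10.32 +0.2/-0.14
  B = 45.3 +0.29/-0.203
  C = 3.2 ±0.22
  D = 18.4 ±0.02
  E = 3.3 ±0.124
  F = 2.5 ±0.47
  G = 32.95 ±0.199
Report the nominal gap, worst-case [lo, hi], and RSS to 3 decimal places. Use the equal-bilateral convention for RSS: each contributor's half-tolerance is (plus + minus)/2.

nominal=4.730 wc=[3.207,6.106] rss=0.644

Stack each dimension's contribution:
  -A: nom -10.320 → Σnom=-10.320; wc +0.140/-0.200 → slack +0.140/-0.200; half-tol=0.170, Σhalf²=0.028900
  -B: nom -45.300 → Σnom=-55.620; wc +0.203/-0.290 → slack +0.343/-0.490; half-tol=0.246, Σhalf²=0.089662
  +C: nom +3.200 → Σnom=-52.420; wc +0.220/-0.220 → slack +0.563/-0.710; half-tol=0.220, Σhalf²=0.138062
  +D: nom +18.400 → Σnom=-34.020; wc +0.020/-0.020 → slack +0.583/-0.730; half-tol=0.020, Σhalf²=0.138462
  +E: nom +3.300 → Σnom=-30.720; wc +0.124/-0.124 → slack +0.707/-0.854; half-tol=0.124, Σhalf²=0.153838
  +F: nom +2.500 → Σnom=-28.220; wc +0.470/-0.470 → slack +1.177/-1.324; half-tol=0.470, Σhalf²=0.374738
  +G: nom +32.950 → Σnom=4.730; wc +0.199/-0.199 → slack +1.376/-1.523; half-tol=0.199, Σhalf²=0.414339
Nominal = 4.730. Worst-case = [4.730 - 1.523, 4.730 + 1.376] = [3.207, 6.106]. RSS = √0.414339 = 0.644.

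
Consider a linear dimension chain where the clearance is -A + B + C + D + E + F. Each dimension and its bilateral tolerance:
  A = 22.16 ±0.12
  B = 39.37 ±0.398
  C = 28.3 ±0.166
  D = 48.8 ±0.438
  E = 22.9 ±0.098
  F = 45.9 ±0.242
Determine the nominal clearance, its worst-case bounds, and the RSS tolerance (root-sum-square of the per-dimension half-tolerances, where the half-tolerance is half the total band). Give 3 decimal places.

nominal=163.110 wc=[161.648,164.572] rss=0.679

Stack each dimension's contribution:
  -A: nom -22.160 → Σnom=-22.160; wc +0.120/-0.120 → slack +0.120/-0.120; half-tol=0.120, Σhalf²=0.014400
  +B: nom +39.370 → Σnom=17.210; wc +0.398/-0.398 → slack +0.518/-0.518; half-tol=0.398, Σhalf²=0.172804
  +C: nom +28.300 → Σnom=45.510; wc +0.166/-0.166 → slack +0.684/-0.684; half-tol=0.166, Σhalf²=0.200360
  +D: nom +48.800 → Σnom=94.310; wc +0.438/-0.438 → slack +1.122/-1.122; half-tol=0.438, Σhalf²=0.392204
  +E: nom +22.900 → Σnom=117.210; wc +0.098/-0.098 → slack +1.220/-1.220; half-tol=0.098, Σhalf²=0.401808
  +F: nom +45.900 → Σnom=163.110; wc +0.242/-0.242 → slack +1.462/-1.462; half-tol=0.242, Σhalf²=0.460372
Nominal = 163.110. Worst-case = [163.110 - 1.462, 163.110 + 1.462] = [161.648, 164.572]. RSS = √0.460372 = 0.679.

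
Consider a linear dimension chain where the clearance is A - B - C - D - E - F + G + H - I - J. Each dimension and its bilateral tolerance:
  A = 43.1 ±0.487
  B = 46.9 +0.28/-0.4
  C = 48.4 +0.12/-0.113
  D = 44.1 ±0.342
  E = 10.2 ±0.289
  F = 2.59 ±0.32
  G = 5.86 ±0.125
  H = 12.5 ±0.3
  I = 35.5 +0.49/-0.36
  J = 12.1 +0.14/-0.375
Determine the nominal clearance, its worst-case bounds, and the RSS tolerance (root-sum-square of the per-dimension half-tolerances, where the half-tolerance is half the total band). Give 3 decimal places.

nominal=-138.330 wc=[-141.223,-135.219] rss=1.011

Stack each dimension's contribution:
  +A: nom +43.100 → Σnom=43.100; wc +0.487/-0.487 → slack +0.487/-0.487; half-tol=0.487, Σhalf²=0.237169
  -B: nom -46.900 → Σnom=-3.800; wc +0.400/-0.280 → slack +0.887/-0.767; half-tol=0.340, Σhalf²=0.352769
  -C: nom -48.400 → Σnom=-52.200; wc +0.113/-0.120 → slack +1.000/-0.887; half-tol=0.116, Σhalf²=0.366341
  -D: nom -44.100 → Σnom=-96.300; wc +0.342/-0.342 → slack +1.342/-1.229; half-tol=0.342, Σhalf²=0.483305
  -E: nom -10.200 → Σnom=-106.500; wc +0.289/-0.289 → slack +1.631/-1.518; half-tol=0.289, Σhalf²=0.566826
  -F: nom -2.590 → Σnom=-109.090; wc +0.320/-0.320 → slack +1.951/-1.838; half-tol=0.320, Σhalf²=0.669226
  +G: nom +5.860 → Σnom=-103.230; wc +0.125/-0.125 → slack +2.076/-1.963; half-tol=0.125, Σhalf²=0.684851
  +H: nom +12.500 → Σnom=-90.730; wc +0.300/-0.300 → slack +2.376/-2.263; half-tol=0.300, Σhalf²=0.774851
  -I: nom -35.500 → Σnom=-126.230; wc +0.360/-0.490 → slack +2.736/-2.753; half-tol=0.425, Σhalf²=0.955476
  -J: nom -12.100 → Σnom=-138.330; wc +0.375/-0.140 → slack +3.111/-2.893; half-tol=0.258, Σhalf²=1.021783
Nominal = -138.330. Worst-case = [-138.330 - 2.893, -138.330 + 3.111] = [-141.223, -135.219]. RSS = √1.021783 = 1.011.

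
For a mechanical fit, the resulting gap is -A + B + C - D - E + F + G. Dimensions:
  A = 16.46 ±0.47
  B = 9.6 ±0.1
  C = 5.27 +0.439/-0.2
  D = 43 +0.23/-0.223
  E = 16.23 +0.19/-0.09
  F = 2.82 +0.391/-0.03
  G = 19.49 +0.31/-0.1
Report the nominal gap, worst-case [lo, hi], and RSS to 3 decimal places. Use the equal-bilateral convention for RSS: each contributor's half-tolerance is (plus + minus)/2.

nominal=-38.510 wc=[-39.830,-36.487] rss=0.700

Stack each dimension's contribution:
  -A: nom -16.460 → Σnom=-16.460; wc +0.470/-0.470 → slack +0.470/-0.470; half-tol=0.470, Σhalf²=0.220900
  +B: nom +9.600 → Σnom=-6.860; wc +0.100/-0.100 → slack +0.570/-0.570; half-tol=0.100, Σhalf²=0.230900
  +C: nom +5.270 → Σnom=-1.590; wc +0.439/-0.200 → slack +1.009/-0.770; half-tol=0.320, Σhalf²=0.332980
  -D: nom -43.000 → Σnom=-44.590; wc +0.223/-0.230 → slack +1.232/-1.000; half-tol=0.227, Σhalf²=0.384282
  -E: nom -16.230 → Σnom=-60.820; wc +0.090/-0.190 → slack +1.322/-1.190; half-tol=0.140, Σhalf²=0.403882
  +F: nom +2.820 → Σnom=-58.000; wc +0.391/-0.030 → slack +1.713/-1.220; half-tol=0.211, Σhalf²=0.448193
  +G: nom +19.490 → Σnom=-38.510; wc +0.310/-0.100 → slack +2.023/-1.320; half-tol=0.205, Σhalf²=0.490218
Nominal = -38.510. Worst-case = [-38.510 - 1.320, -38.510 + 2.023] = [-39.830, -36.487]. RSS = √0.490218 = 0.700.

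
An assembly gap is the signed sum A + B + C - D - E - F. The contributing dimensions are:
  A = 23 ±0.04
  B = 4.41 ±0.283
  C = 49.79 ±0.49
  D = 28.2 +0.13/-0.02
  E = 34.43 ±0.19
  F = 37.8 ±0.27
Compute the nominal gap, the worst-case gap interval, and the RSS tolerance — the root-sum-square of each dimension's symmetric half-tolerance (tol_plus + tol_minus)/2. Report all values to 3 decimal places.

Stack each dimension's contribution:
  +A: nom +23.000 → Σnom=23.000; wc +0.040/-0.040 → slack +0.040/-0.040; half-tol=0.040, Σhalf²=0.001600
  +B: nom +4.410 → Σnom=27.410; wc +0.283/-0.283 → slack +0.323/-0.323; half-tol=0.283, Σhalf²=0.081689
  +C: nom +49.790 → Σnom=77.200; wc +0.490/-0.490 → slack +0.813/-0.813; half-tol=0.490, Σhalf²=0.321789
  -D: nom -28.200 → Σnom=49.000; wc +0.020/-0.130 → slack +0.833/-0.943; half-tol=0.075, Σhalf²=0.327414
  -E: nom -34.430 → Σnom=14.570; wc +0.190/-0.190 → slack +1.023/-1.133; half-tol=0.190, Σhalf²=0.363514
  -F: nom -37.800 → Σnom=-23.230; wc +0.270/-0.270 → slack +1.293/-1.403; half-tol=0.270, Σhalf²=0.436414
Nominal = -23.230. Worst-case = [-23.230 - 1.403, -23.230 + 1.293] = [-24.633, -21.937]. RSS = √0.436414 = 0.661.

nominal=-23.230 wc=[-24.633,-21.937] rss=0.661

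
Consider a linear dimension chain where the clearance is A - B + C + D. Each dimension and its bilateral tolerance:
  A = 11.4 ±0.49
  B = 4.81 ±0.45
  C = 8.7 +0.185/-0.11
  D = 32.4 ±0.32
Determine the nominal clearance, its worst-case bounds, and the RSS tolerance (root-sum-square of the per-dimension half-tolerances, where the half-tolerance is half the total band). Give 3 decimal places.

Stack each dimension's contribution:
  +A: nom +11.400 → Σnom=11.400; wc +0.490/-0.490 → slack +0.490/-0.490; half-tol=0.490, Σhalf²=0.240100
  -B: nom -4.810 → Σnom=6.590; wc +0.450/-0.450 → slack +0.940/-0.940; half-tol=0.450, Σhalf²=0.442600
  +C: nom +8.700 → Σnom=15.290; wc +0.185/-0.110 → slack +1.125/-1.050; half-tol=0.147, Σhalf²=0.464356
  +D: nom +32.400 → Σnom=47.690; wc +0.320/-0.320 → slack +1.445/-1.370; half-tol=0.320, Σhalf²=0.566756
Nominal = 47.690. Worst-case = [47.690 - 1.370, 47.690 + 1.445] = [46.320, 49.135]. RSS = √0.566756 = 0.753.

nominal=47.690 wc=[46.320,49.135] rss=0.753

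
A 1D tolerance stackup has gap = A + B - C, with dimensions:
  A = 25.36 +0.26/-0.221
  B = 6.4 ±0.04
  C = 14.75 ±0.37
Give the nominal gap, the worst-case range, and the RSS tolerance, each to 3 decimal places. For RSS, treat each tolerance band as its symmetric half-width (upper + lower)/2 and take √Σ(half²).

Stack each dimension's contribution:
  +A: nom +25.360 → Σnom=25.360; wc +0.260/-0.221 → slack +0.260/-0.221; half-tol=0.240, Σhalf²=0.057840
  +B: nom +6.400 → Σnom=31.760; wc +0.040/-0.040 → slack +0.300/-0.261; half-tol=0.040, Σhalf²=0.059440
  -C: nom -14.750 → Σnom=17.010; wc +0.370/-0.370 → slack +0.670/-0.631; half-tol=0.370, Σhalf²=0.196340
Nominal = 17.010. Worst-case = [17.010 - 0.631, 17.010 + 0.670] = [16.379, 17.680]. RSS = √0.196340 = 0.443.

nominal=17.010 wc=[16.379,17.680] rss=0.443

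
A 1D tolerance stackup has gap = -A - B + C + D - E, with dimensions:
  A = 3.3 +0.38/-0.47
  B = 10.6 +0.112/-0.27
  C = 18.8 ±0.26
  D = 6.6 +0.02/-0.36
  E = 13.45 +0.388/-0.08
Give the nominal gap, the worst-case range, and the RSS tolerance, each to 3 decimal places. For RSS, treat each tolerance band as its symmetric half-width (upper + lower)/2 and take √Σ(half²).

nominal=-1.950 wc=[-3.450,-0.850] rss=0.613

Stack each dimension's contribution:
  -A: nom -3.300 → Σnom=-3.300; wc +0.470/-0.380 → slack +0.470/-0.380; half-tol=0.425, Σhalf²=0.180625
  -B: nom -10.600 → Σnom=-13.900; wc +0.270/-0.112 → slack +0.740/-0.492; half-tol=0.191, Σhalf²=0.217106
  +C: nom +18.800 → Σnom=4.900; wc +0.260/-0.260 → slack +1.000/-0.752; half-tol=0.260, Σhalf²=0.284706
  +D: nom +6.600 → Σnom=11.500; wc +0.020/-0.360 → slack +1.020/-1.112; half-tol=0.190, Σhalf²=0.320806
  -E: nom -13.450 → Σnom=-1.950; wc +0.080/-0.388 → slack +1.100/-1.500; half-tol=0.234, Σhalf²=0.375562
Nominal = -1.950. Worst-case = [-1.950 - 1.500, -1.950 + 1.100] = [-3.450, -0.850]. RSS = √0.375562 = 0.613.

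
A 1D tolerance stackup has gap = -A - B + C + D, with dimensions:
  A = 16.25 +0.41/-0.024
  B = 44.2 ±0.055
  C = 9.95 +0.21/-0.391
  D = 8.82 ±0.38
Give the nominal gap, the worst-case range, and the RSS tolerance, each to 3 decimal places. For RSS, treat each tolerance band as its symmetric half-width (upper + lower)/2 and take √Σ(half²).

nominal=-41.680 wc=[-42.916,-41.011] rss=0.534

Stack each dimension's contribution:
  -A: nom -16.250 → Σnom=-16.250; wc +0.024/-0.410 → slack +0.024/-0.410; half-tol=0.217, Σhalf²=0.047089
  -B: nom -44.200 → Σnom=-60.450; wc +0.055/-0.055 → slack +0.079/-0.465; half-tol=0.055, Σhalf²=0.050114
  +C: nom +9.950 → Σnom=-50.500; wc +0.210/-0.391 → slack +0.289/-0.856; half-tol=0.300, Σhalf²=0.140414
  +D: nom +8.820 → Σnom=-41.680; wc +0.380/-0.380 → slack +0.669/-1.236; half-tol=0.380, Σhalf²=0.284814
Nominal = -41.680. Worst-case = [-41.680 - 1.236, -41.680 + 0.669] = [-42.916, -41.011]. RSS = √0.284814 = 0.534.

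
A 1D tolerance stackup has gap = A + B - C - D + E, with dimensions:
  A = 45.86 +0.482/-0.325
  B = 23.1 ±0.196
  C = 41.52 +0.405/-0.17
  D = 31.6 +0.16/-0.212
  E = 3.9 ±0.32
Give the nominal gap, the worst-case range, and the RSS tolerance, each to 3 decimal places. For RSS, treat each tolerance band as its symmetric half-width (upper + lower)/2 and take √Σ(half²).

nominal=-0.260 wc=[-1.666,1.120] rss=0.649

Stack each dimension's contribution:
  +A: nom +45.860 → Σnom=45.860; wc +0.482/-0.325 → slack +0.482/-0.325; half-tol=0.403, Σhalf²=0.162812
  +B: nom +23.100 → Σnom=68.960; wc +0.196/-0.196 → slack +0.678/-0.521; half-tol=0.196, Σhalf²=0.201228
  -C: nom -41.520 → Σnom=27.440; wc +0.170/-0.405 → slack +0.848/-0.926; half-tol=0.288, Σhalf²=0.283884
  -D: nom -31.600 → Σnom=-4.160; wc +0.212/-0.160 → slack +1.060/-1.086; half-tol=0.186, Σhalf²=0.318480
  +E: nom +3.900 → Σnom=-0.260; wc +0.320/-0.320 → slack +1.380/-1.406; half-tol=0.320, Σhalf²=0.420880
Nominal = -0.260. Worst-case = [-0.260 - 1.406, -0.260 + 1.380] = [-1.666, 1.120]. RSS = √0.420880 = 0.649.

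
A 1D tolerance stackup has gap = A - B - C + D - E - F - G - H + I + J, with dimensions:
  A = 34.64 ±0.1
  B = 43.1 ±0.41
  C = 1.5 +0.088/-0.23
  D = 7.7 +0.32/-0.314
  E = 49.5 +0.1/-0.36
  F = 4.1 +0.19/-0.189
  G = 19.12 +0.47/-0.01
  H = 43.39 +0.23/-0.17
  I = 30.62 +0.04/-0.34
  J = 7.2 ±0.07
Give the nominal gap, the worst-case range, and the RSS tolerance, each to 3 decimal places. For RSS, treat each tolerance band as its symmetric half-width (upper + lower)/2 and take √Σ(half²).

Stack each dimension's contribution:
  +A: nom +34.640 → Σnom=34.640; wc +0.100/-0.100 → slack +0.100/-0.100; half-tol=0.100, Σhalf²=0.010000
  -B: nom -43.100 → Σnom=-8.460; wc +0.410/-0.410 → slack +0.510/-0.510; half-tol=0.410, Σhalf²=0.178100
  -C: nom -1.500 → Σnom=-9.960; wc +0.230/-0.088 → slack +0.740/-0.598; half-tol=0.159, Σhalf²=0.203381
  +D: nom +7.700 → Σnom=-2.260; wc +0.320/-0.314 → slack +1.060/-0.912; half-tol=0.317, Σhalf²=0.303870
  -E: nom -49.500 → Σnom=-51.760; wc +0.360/-0.100 → slack +1.420/-1.012; half-tol=0.230, Σhalf²=0.356770
  -F: nom -4.100 → Σnom=-55.860; wc +0.189/-0.190 → slack +1.609/-1.202; half-tol=0.190, Σhalf²=0.392680
  -G: nom -19.120 → Σnom=-74.980; wc +0.010/-0.470 → slack +1.619/-1.672; half-tol=0.240, Σhalf²=0.450280
  -H: nom -43.390 → Σnom=-118.370; wc +0.170/-0.230 → slack +1.789/-1.902; half-tol=0.200, Σhalf²=0.490280
  +I: nom +30.620 → Σnom=-87.750; wc +0.040/-0.340 → slack +1.829/-2.242; half-tol=0.190, Σhalf²=0.526380
  +J: nom +7.200 → Σnom=-80.550; wc +0.070/-0.070 → slack +1.899/-2.312; half-tol=0.070, Σhalf²=0.531280
Nominal = -80.550. Worst-case = [-80.550 - 2.312, -80.550 + 1.899] = [-82.862, -78.651]. RSS = √0.531280 = 0.729.

nominal=-80.550 wc=[-82.862,-78.651] rss=0.729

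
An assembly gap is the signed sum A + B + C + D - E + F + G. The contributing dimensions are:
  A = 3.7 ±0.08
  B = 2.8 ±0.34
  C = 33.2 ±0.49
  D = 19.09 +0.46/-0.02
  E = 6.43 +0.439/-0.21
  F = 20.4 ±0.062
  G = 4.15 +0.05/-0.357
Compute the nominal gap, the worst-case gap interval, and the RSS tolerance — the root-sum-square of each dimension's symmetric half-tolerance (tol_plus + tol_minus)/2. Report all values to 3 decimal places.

Stack each dimension's contribution:
  +A: nom +3.700 → Σnom=3.700; wc +0.080/-0.080 → slack +0.080/-0.080; half-tol=0.080, Σhalf²=0.006400
  +B: nom +2.800 → Σnom=6.500; wc +0.340/-0.340 → slack +0.420/-0.420; half-tol=0.340, Σhalf²=0.122000
  +C: nom +33.200 → Σnom=39.700; wc +0.490/-0.490 → slack +0.910/-0.910; half-tol=0.490, Σhalf²=0.362100
  +D: nom +19.090 → Σnom=58.790; wc +0.460/-0.020 → slack +1.370/-0.930; half-tol=0.240, Σhalf²=0.419700
  -E: nom -6.430 → Σnom=52.360; wc +0.210/-0.439 → slack +1.580/-1.369; half-tol=0.325, Σhalf²=0.525000
  +F: nom +20.400 → Σnom=72.760; wc +0.062/-0.062 → slack +1.642/-1.431; half-tol=0.062, Σhalf²=0.528844
  +G: nom +4.150 → Σnom=76.910; wc +0.050/-0.357 → slack +1.692/-1.788; half-tol=0.203, Σhalf²=0.570256
Nominal = 76.910. Worst-case = [76.910 - 1.788, 76.910 + 1.692] = [75.122, 78.602]. RSS = √0.570256 = 0.755.

nominal=76.910 wc=[75.122,78.602] rss=0.755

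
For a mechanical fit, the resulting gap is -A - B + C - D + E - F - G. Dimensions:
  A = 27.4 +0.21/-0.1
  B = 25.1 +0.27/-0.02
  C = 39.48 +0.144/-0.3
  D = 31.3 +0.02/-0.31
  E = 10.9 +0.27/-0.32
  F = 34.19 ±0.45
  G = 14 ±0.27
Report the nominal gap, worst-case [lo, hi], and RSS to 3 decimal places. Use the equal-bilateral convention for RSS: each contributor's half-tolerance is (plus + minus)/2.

Stack each dimension's contribution:
  -A: nom -27.400 → Σnom=-27.400; wc +0.100/-0.210 → slack +0.100/-0.210; half-tol=0.155, Σhalf²=0.024025
  -B: nom -25.100 → Σnom=-52.500; wc +0.020/-0.270 → slack +0.120/-0.480; half-tol=0.145, Σhalf²=0.045050
  +C: nom +39.480 → Σnom=-13.020; wc +0.144/-0.300 → slack +0.264/-0.780; half-tol=0.222, Σhalf²=0.094334
  -D: nom -31.300 → Σnom=-44.320; wc +0.310/-0.020 → slack +0.574/-0.800; half-tol=0.165, Σhalf²=0.121559
  +E: nom +10.900 → Σnom=-33.420; wc +0.270/-0.320 → slack +0.844/-1.120; half-tol=0.295, Σhalf²=0.208584
  -F: nom -34.190 → Σnom=-67.610; wc +0.450/-0.450 → slack +1.294/-1.570; half-tol=0.450, Σhalf²=0.411084
  -G: nom -14.000 → Σnom=-81.610; wc +0.270/-0.270 → slack +1.564/-1.840; half-tol=0.270, Σhalf²=0.483984
Nominal = -81.610. Worst-case = [-81.610 - 1.840, -81.610 + 1.564] = [-83.450, -80.046]. RSS = √0.483984 = 0.696.

nominal=-81.610 wc=[-83.450,-80.046] rss=0.696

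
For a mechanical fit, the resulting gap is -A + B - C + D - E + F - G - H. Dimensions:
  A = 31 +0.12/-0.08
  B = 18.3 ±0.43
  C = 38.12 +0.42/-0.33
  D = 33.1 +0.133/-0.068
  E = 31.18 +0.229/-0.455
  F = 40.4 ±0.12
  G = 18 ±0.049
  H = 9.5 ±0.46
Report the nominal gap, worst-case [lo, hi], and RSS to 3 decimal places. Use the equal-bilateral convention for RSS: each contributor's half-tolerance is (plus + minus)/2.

nominal=-36.000 wc=[-37.896,-33.943] rss=0.831

Stack each dimension's contribution:
  -A: nom -31.000 → Σnom=-31.000; wc +0.080/-0.120 → slack +0.080/-0.120; half-tol=0.100, Σhalf²=0.010000
  +B: nom +18.300 → Σnom=-12.700; wc +0.430/-0.430 → slack +0.510/-0.550; half-tol=0.430, Σhalf²=0.194900
  -C: nom -38.120 → Σnom=-50.820; wc +0.330/-0.420 → slack +0.840/-0.970; half-tol=0.375, Σhalf²=0.335525
  +D: nom +33.100 → Σnom=-17.720; wc +0.133/-0.068 → slack +0.973/-1.038; half-tol=0.101, Σhalf²=0.345625
  -E: nom -31.180 → Σnom=-48.900; wc +0.455/-0.229 → slack +1.428/-1.267; half-tol=0.342, Σhalf²=0.462589
  +F: nom +40.400 → Σnom=-8.500; wc +0.120/-0.120 → slack +1.548/-1.387; half-tol=0.120, Σhalf²=0.476989
  -G: nom -18.000 → Σnom=-26.500; wc +0.049/-0.049 → slack +1.597/-1.436; half-tol=0.049, Σhalf²=0.479390
  -H: nom -9.500 → Σnom=-36.000; wc +0.460/-0.460 → slack +2.057/-1.896; half-tol=0.460, Σhalf²=0.690990
Nominal = -36.000. Worst-case = [-36.000 - 1.896, -36.000 + 2.057] = [-37.896, -33.943]. RSS = √0.690990 = 0.831.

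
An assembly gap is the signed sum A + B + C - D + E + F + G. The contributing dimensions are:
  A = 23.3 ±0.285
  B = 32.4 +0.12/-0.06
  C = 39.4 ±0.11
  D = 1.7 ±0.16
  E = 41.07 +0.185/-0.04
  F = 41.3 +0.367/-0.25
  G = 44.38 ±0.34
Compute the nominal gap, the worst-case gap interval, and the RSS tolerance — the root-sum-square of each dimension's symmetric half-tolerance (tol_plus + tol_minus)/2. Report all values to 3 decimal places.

nominal=220.150 wc=[218.905,221.717] rss=0.592

Stack each dimension's contribution:
  +A: nom +23.300 → Σnom=23.300; wc +0.285/-0.285 → slack +0.285/-0.285; half-tol=0.285, Σhalf²=0.081225
  +B: nom +32.400 → Σnom=55.700; wc +0.120/-0.060 → slack +0.405/-0.345; half-tol=0.090, Σhalf²=0.089325
  +C: nom +39.400 → Σnom=95.100; wc +0.110/-0.110 → slack +0.515/-0.455; half-tol=0.110, Σhalf²=0.101425
  -D: nom -1.700 → Σnom=93.400; wc +0.160/-0.160 → slack +0.675/-0.615; half-tol=0.160, Σhalf²=0.127025
  +E: nom +41.070 → Σnom=134.470; wc +0.185/-0.040 → slack +0.860/-0.655; half-tol=0.113, Σhalf²=0.139681
  +F: nom +41.300 → Σnom=175.770; wc +0.367/-0.250 → slack +1.227/-0.905; half-tol=0.308, Σhalf²=0.234853
  +G: nom +44.380 → Σnom=220.150; wc +0.340/-0.340 → slack +1.567/-1.245; half-tol=0.340, Σhalf²=0.350454
Nominal = 220.150. Worst-case = [220.150 - 1.245, 220.150 + 1.567] = [218.905, 221.717]. RSS = √0.350454 = 0.592.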